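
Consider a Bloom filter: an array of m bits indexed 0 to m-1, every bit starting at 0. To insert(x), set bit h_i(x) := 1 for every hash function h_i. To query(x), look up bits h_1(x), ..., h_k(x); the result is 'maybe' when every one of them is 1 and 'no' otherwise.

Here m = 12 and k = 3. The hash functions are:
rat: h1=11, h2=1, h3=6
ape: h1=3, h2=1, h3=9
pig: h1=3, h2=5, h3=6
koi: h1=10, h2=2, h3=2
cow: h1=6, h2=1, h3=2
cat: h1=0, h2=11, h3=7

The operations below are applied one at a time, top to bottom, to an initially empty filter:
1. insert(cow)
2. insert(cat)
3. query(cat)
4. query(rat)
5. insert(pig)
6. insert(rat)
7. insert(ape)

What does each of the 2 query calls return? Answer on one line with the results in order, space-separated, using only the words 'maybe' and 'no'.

Start: bits=000000000000
Op 1: insert cow -> sets bits 1 2 6 -> bits=011000100000
Op 2: insert cat -> sets bits 0 7 11 -> bits=111000110001
Op 3: query cat -> checks bit0=1, bit7=1, bit11=1 (all 1) -> maybe
Op 4: query rat -> checks bit1=1, bit6=1, bit11=1 (all 1) -> maybe
Op 5: insert pig -> sets bits 3 5 6 -> bits=111101110001
Op 6: insert rat -> sets bits 1 6 11 -> bits=111101110001
Op 7: insert ape -> sets bits 1 3 9 -> bits=111101110101
Query results in order: maybe maybe

Answer: maybe maybe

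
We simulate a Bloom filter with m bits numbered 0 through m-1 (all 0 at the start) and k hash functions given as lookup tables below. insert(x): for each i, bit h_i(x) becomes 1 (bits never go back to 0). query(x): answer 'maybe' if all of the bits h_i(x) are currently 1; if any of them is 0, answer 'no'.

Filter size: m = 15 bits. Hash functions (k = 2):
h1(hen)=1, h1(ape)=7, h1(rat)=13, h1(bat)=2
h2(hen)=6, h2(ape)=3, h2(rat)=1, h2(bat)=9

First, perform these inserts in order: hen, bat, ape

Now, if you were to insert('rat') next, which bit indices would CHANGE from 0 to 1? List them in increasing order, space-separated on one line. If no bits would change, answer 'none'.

Answer: 13

Derivation:
Start: bits=000000000000000
After insert 'hen': sets bits 1 6 -> bits=010000100000000
After insert 'bat': sets bits 2 9 -> bits=011000100100000
After insert 'ape': sets bits 3 7 -> bits=011100110100000
insert 'rat' would touch bits 1 13; currently bit1=1, bit13=0
Bits that are 0 among those (would change 0->1): 13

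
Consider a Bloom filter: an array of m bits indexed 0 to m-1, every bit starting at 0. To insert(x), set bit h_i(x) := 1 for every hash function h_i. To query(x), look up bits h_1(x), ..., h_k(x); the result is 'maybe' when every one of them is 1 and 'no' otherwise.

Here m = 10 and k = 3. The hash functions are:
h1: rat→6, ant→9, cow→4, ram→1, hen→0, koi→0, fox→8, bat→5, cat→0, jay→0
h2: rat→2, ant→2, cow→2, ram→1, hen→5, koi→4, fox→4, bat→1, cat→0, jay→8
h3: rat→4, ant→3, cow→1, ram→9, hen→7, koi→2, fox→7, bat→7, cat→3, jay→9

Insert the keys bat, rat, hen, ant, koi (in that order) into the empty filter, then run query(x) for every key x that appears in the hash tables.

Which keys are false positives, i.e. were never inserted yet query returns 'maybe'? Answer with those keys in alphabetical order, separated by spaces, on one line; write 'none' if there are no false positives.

Start: bits=0000000000
After insert 'bat': sets bits 1 5 7 -> bits=0100010100
After insert 'rat': sets bits 2 4 6 -> bits=0110111100
After insert 'hen': sets bits 0 5 7 -> bits=1110111100
After insert 'ant': sets bits 2 3 9 -> bits=1111111101
After insert 'koi': sets bits 0 2 4 -> bits=1111111101
Not inserted: cat cow fox jay ram — query each against bits=1111111101:
query cat: checks bit0=1, bit3=1 (all 1) -> maybe => FALSE POSITIVE
query cow: checks bit1=1, bit2=1, bit4=1 (all 1) -> maybe => FALSE POSITIVE
query fox: checks bit4=1, bit7=1, bit8=0 (has a 0) -> no => not a false positive
query jay: checks bit0=1, bit8=0, bit9=1 (has a 0) -> no => not a false positive
query ram: checks bit1=1, bit9=1 (all 1) -> maybe => FALSE POSITIVE
False positives (alphabetical): cat cow ram

Answer: cat cow ram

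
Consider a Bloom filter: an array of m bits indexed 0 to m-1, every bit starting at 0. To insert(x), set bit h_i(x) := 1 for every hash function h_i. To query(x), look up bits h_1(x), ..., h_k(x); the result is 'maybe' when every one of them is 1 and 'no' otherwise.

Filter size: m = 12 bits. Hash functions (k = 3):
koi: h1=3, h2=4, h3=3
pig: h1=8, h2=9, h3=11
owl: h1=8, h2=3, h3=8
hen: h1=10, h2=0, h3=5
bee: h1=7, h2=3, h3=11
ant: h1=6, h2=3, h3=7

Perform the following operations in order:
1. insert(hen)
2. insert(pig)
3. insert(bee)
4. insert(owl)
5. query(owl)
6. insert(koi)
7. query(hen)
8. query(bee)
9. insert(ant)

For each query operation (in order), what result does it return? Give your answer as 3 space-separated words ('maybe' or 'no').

Start: bits=000000000000
Op 1: insert hen -> sets bits 0 5 10 -> bits=100001000010
Op 2: insert pig -> sets bits 8 9 11 -> bits=100001001111
Op 3: insert bee -> sets bits 3 7 11 -> bits=100101011111
Op 4: insert owl -> sets bits 3 8 -> bits=100101011111
Op 5: query owl -> checks bit3=1, bit8=1 (all 1) -> maybe
Op 6: insert koi -> sets bits 3 4 -> bits=100111011111
Op 7: query hen -> checks bit0=1, bit5=1, bit10=1 (all 1) -> maybe
Op 8: query bee -> checks bit3=1, bit7=1, bit11=1 (all 1) -> maybe
Op 9: insert ant -> sets bits 3 6 7 -> bits=100111111111
Query results in order: maybe maybe maybe

Answer: maybe maybe maybe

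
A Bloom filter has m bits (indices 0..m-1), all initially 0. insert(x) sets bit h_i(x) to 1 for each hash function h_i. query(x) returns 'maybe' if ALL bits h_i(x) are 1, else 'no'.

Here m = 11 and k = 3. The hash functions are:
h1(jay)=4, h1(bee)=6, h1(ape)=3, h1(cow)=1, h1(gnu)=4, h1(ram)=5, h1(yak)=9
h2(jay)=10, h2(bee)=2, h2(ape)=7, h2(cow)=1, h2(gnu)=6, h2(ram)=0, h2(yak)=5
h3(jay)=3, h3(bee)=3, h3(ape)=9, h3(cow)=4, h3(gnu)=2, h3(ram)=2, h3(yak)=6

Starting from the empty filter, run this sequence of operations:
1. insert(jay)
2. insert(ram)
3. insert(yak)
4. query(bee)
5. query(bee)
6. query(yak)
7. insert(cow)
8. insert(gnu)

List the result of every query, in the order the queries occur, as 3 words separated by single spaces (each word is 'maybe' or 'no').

Start: bits=00000000000
Op 1: insert jay -> sets bits 3 4 10 -> bits=00011000001
Op 2: insert ram -> sets bits 0 2 5 -> bits=10111100001
Op 3: insert yak -> sets bits 5 6 9 -> bits=10111110011
Op 4: query bee -> checks bit2=1, bit3=1, bit6=1 (all 1) -> maybe
Op 5: query bee -> checks bit2=1, bit3=1, bit6=1 (all 1) -> maybe
Op 6: query yak -> checks bit5=1, bit6=1, bit9=1 (all 1) -> maybe
Op 7: insert cow -> sets bits 1 4 -> bits=11111110011
Op 8: insert gnu -> sets bits 2 4 6 -> bits=11111110011
Query results in order: maybe maybe maybe

Answer: maybe maybe maybe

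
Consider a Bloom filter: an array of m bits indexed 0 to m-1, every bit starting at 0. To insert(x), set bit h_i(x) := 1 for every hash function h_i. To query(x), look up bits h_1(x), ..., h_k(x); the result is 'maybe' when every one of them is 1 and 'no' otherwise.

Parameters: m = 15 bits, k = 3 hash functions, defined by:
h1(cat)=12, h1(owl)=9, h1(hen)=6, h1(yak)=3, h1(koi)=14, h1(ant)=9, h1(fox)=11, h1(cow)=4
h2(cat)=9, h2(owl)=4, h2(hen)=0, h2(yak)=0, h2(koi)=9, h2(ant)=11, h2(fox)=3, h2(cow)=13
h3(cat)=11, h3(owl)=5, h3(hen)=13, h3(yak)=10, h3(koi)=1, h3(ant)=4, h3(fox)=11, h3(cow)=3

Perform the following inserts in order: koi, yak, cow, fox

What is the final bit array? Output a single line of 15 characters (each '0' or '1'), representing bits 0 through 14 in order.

Answer: 110110000111011

Derivation:
Start: bits=000000000000000
After insert 'koi': sets bits 1 9 14 -> bits=010000000100001
After insert 'yak': sets bits 0 3 10 -> bits=110100000110001
After insert 'cow': sets bits 3 4 13 -> bits=110110000110011
After insert 'fox': sets bits 3 11 -> bits=110110000111011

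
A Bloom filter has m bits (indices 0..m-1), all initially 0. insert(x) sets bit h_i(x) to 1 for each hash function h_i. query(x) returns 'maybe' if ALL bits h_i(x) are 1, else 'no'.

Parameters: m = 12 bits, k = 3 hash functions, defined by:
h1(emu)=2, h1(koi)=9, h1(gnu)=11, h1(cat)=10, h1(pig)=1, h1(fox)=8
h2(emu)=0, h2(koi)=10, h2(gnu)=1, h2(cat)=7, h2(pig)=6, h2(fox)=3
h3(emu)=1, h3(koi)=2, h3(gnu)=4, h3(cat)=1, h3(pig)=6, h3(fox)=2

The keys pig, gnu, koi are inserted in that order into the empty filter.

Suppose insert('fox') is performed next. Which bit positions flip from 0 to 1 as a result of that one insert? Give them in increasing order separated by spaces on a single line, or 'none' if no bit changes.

Start: bits=000000000000
After insert 'pig': sets bits 1 6 -> bits=010000100000
After insert 'gnu': sets bits 1 4 11 -> bits=010010100001
After insert 'koi': sets bits 2 9 10 -> bits=011010100111
insert 'fox' would touch bits 2 3 8; currently bit2=1, bit3=0, bit8=0
Bits that are 0 among those (would change 0->1): 3 8

Answer: 3 8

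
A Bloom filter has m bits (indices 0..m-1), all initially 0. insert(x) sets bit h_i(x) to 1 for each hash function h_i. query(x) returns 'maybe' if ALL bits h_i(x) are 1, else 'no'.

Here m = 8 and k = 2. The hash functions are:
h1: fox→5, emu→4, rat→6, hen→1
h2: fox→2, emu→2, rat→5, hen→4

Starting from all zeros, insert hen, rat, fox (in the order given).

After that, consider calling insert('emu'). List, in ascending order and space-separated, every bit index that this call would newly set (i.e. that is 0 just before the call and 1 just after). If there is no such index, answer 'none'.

Start: bits=00000000
After insert 'hen': sets bits 1 4 -> bits=01001000
After insert 'rat': sets bits 5 6 -> bits=01001110
After insert 'fox': sets bits 2 5 -> bits=01101110
insert 'emu' would touch bits 2 4; currently bit2=1, bit4=1
Bits that are 0 among those (would change 0->1): none

Answer: none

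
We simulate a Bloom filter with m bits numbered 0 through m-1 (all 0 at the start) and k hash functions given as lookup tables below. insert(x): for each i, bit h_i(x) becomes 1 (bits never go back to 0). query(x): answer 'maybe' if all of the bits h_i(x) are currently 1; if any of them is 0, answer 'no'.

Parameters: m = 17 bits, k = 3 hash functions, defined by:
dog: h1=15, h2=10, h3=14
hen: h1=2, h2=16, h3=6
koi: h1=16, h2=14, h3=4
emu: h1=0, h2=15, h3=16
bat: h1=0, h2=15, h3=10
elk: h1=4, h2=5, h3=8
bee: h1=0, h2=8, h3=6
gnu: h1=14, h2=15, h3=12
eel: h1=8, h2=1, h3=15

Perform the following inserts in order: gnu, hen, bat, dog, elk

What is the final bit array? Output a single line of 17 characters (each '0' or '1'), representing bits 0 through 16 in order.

Answer: 10101110101010111

Derivation:
Start: bits=00000000000000000
After insert 'gnu': sets bits 12 14 15 -> bits=00000000000010110
After insert 'hen': sets bits 2 6 16 -> bits=00100010000010111
After insert 'bat': sets bits 0 10 15 -> bits=10100010001010111
After insert 'dog': sets bits 10 14 15 -> bits=10100010001010111
After insert 'elk': sets bits 4 5 8 -> bits=10101110101010111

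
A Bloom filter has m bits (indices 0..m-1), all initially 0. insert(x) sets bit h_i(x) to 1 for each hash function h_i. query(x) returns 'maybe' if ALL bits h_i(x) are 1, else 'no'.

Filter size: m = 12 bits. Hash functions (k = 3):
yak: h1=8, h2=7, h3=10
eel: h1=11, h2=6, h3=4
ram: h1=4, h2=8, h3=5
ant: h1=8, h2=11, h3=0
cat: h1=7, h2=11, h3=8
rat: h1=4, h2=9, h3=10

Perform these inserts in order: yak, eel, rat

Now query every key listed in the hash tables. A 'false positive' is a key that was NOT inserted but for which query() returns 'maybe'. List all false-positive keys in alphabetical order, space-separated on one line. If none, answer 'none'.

Answer: cat

Derivation:
Start: bits=000000000000
After insert 'yak': sets bits 7 8 10 -> bits=000000011010
After insert 'eel': sets bits 4 6 11 -> bits=000010111011
After insert 'rat': sets bits 4 9 10 -> bits=000010111111
Not inserted: ant cat ram — query each against bits=000010111111:
query ant: checks bit0=0, bit8=1, bit11=1 (has a 0) -> no => not a false positive
query cat: checks bit7=1, bit8=1, bit11=1 (all 1) -> maybe => FALSE POSITIVE
query ram: checks bit4=1, bit5=0, bit8=1 (has a 0) -> no => not a false positive
False positives (alphabetical): cat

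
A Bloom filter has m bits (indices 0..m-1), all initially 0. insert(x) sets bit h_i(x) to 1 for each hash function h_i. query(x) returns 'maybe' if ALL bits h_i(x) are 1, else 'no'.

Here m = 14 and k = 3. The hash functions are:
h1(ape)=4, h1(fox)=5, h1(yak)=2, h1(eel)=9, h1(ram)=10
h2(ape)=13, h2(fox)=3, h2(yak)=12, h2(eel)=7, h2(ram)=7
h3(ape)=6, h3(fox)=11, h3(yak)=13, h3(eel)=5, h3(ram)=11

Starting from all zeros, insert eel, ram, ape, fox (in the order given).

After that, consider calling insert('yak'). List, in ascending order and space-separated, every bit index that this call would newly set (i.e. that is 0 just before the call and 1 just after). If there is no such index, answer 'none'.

Answer: 2 12

Derivation:
Start: bits=00000000000000
After insert 'eel': sets bits 5 7 9 -> bits=00000101010000
After insert 'ram': sets bits 7 10 11 -> bits=00000101011100
After insert 'ape': sets bits 4 6 13 -> bits=00001111011101
After insert 'fox': sets bits 3 5 11 -> bits=00011111011101
insert 'yak' would touch bits 2 12 13; currently bit2=0, bit12=0, bit13=1
Bits that are 0 among those (would change 0->1): 2 12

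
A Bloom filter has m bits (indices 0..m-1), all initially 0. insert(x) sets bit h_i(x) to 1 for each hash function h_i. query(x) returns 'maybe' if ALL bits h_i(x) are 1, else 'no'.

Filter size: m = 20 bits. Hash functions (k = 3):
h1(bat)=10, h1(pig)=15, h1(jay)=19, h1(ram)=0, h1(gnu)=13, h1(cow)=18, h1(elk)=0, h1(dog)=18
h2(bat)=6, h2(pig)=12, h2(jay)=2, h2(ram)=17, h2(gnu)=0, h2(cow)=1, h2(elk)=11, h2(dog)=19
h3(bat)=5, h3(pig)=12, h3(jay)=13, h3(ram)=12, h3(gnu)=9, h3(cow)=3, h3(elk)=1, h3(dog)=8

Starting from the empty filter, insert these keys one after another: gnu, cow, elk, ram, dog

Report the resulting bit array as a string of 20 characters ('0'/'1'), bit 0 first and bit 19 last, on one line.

Answer: 11010000110111000111

Derivation:
Start: bits=00000000000000000000
After insert 'gnu': sets bits 0 9 13 -> bits=10000000010001000000
After insert 'cow': sets bits 1 3 18 -> bits=11010000010001000010
After insert 'elk': sets bits 0 1 11 -> bits=11010000010101000010
After insert 'ram': sets bits 0 12 17 -> bits=11010000010111000110
After insert 'dog': sets bits 8 18 19 -> bits=11010000110111000111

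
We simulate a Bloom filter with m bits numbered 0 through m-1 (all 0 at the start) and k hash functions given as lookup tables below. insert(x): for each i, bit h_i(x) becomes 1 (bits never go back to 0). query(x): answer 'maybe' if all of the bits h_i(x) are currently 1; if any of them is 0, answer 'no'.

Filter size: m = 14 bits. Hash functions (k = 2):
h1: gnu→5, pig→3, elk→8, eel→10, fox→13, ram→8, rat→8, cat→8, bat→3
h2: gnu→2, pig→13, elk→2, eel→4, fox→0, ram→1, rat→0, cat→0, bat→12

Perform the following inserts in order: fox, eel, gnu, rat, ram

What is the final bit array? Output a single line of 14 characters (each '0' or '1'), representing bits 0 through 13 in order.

Answer: 11101100101001

Derivation:
Start: bits=00000000000000
After insert 'fox': sets bits 0 13 -> bits=10000000000001
After insert 'eel': sets bits 4 10 -> bits=10001000001001
After insert 'gnu': sets bits 2 5 -> bits=10101100001001
After insert 'rat': sets bits 0 8 -> bits=10101100101001
After insert 'ram': sets bits 1 8 -> bits=11101100101001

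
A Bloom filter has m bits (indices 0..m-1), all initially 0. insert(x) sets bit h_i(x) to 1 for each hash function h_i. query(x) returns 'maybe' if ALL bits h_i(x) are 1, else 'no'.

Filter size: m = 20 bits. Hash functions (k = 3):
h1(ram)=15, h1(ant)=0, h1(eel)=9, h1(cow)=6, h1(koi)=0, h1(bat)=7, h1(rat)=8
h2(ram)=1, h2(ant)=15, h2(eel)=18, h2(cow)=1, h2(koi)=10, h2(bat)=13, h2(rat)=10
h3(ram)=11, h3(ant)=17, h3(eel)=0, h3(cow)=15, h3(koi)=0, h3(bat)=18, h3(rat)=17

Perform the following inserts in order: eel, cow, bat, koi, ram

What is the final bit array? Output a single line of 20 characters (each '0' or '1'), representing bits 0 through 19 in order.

Answer: 11000011011101010010

Derivation:
Start: bits=00000000000000000000
After insert 'eel': sets bits 0 9 18 -> bits=10000000010000000010
After insert 'cow': sets bits 1 6 15 -> bits=11000010010000010010
After insert 'bat': sets bits 7 13 18 -> bits=11000011010001010010
After insert 'koi': sets bits 0 10 -> bits=11000011011001010010
After insert 'ram': sets bits 1 11 15 -> bits=11000011011101010010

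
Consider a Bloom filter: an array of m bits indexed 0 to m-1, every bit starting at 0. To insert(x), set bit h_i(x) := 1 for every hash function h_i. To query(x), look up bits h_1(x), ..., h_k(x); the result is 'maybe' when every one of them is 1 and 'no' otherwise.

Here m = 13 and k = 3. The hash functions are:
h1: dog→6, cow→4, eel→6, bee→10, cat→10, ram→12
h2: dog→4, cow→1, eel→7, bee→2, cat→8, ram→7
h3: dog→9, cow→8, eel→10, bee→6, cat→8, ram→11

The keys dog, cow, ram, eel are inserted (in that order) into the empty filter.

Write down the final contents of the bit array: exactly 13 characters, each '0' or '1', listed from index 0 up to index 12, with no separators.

Start: bits=0000000000000
After insert 'dog': sets bits 4 6 9 -> bits=0000101001000
After insert 'cow': sets bits 1 4 8 -> bits=0100101011000
After insert 'ram': sets bits 7 11 12 -> bits=0100101111011
After insert 'eel': sets bits 6 7 10 -> bits=0100101111111

Answer: 0100101111111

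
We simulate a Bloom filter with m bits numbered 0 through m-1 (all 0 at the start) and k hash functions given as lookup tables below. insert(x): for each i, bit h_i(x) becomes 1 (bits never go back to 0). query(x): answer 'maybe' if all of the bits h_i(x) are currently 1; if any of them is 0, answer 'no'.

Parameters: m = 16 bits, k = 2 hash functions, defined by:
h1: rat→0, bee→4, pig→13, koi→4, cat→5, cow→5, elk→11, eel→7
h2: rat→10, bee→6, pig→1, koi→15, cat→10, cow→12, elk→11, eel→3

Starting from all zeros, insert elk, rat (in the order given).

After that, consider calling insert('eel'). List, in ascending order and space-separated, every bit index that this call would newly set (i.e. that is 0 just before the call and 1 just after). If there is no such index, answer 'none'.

Answer: 3 7

Derivation:
Start: bits=0000000000000000
After insert 'elk': sets bits 11 -> bits=0000000000010000
After insert 'rat': sets bits 0 10 -> bits=1000000000110000
insert 'eel' would touch bits 3 7; currently bit3=0, bit7=0
Bits that are 0 among those (would change 0->1): 3 7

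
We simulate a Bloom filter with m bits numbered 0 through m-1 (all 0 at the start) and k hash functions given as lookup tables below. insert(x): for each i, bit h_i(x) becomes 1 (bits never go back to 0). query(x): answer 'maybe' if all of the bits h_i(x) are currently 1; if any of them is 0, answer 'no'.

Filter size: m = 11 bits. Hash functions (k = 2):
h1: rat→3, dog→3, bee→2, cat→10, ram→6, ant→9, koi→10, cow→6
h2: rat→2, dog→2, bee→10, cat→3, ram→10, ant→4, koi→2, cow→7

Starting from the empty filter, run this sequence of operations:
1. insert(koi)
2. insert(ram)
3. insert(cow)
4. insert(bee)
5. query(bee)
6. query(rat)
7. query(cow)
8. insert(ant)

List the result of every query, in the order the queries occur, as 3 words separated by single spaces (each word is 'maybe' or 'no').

Answer: maybe no maybe

Derivation:
Start: bits=00000000000
Op 1: insert koi -> sets bits 2 10 -> bits=00100000001
Op 2: insert ram -> sets bits 6 10 -> bits=00100010001
Op 3: insert cow -> sets bits 6 7 -> bits=00100011001
Op 4: insert bee -> sets bits 2 10 -> bits=00100011001
Op 5: query bee -> checks bit2=1, bit10=1 (all 1) -> maybe
Op 6: query rat -> checks bit2=1, bit3=0 (has a 0) -> no
Op 7: query cow -> checks bit6=1, bit7=1 (all 1) -> maybe
Op 8: insert ant -> sets bits 4 9 -> bits=00101011011
Query results in order: maybe no maybe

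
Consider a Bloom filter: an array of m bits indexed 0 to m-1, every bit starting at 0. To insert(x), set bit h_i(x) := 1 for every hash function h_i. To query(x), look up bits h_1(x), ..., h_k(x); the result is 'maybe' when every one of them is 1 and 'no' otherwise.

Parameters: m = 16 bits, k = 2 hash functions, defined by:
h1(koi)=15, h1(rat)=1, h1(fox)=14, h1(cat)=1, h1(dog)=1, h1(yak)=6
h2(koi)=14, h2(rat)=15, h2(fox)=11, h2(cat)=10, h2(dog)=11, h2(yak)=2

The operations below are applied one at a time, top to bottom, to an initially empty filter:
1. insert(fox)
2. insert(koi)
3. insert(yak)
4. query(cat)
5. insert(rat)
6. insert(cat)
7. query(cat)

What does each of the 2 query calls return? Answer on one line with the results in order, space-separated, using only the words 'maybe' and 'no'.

Start: bits=0000000000000000
Op 1: insert fox -> sets bits 11 14 -> bits=0000000000010010
Op 2: insert koi -> sets bits 14 15 -> bits=0000000000010011
Op 3: insert yak -> sets bits 2 6 -> bits=0010001000010011
Op 4: query cat -> checks bit1=0, bit10=0 (has a 0) -> no
Op 5: insert rat -> sets bits 1 15 -> bits=0110001000010011
Op 6: insert cat -> sets bits 1 10 -> bits=0110001000110011
Op 7: query cat -> checks bit1=1, bit10=1 (all 1) -> maybe
Query results in order: no maybe

Answer: no maybe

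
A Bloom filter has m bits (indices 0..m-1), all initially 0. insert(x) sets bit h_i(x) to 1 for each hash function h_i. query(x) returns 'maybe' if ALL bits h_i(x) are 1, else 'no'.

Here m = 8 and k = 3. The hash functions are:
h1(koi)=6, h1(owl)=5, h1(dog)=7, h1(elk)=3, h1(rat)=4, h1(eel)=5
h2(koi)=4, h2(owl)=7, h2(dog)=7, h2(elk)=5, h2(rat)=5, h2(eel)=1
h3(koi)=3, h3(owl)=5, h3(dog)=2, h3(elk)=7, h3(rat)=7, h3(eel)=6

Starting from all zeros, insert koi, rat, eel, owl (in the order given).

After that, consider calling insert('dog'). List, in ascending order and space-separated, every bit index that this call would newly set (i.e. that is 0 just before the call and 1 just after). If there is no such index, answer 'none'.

Start: bits=00000000
After insert 'koi': sets bits 3 4 6 -> bits=00011010
After insert 'rat': sets bits 4 5 7 -> bits=00011111
After insert 'eel': sets bits 1 5 6 -> bits=01011111
After insert 'owl': sets bits 5 7 -> bits=01011111
insert 'dog' would touch bits 2 7; currently bit2=0, bit7=1
Bits that are 0 among those (would change 0->1): 2

Answer: 2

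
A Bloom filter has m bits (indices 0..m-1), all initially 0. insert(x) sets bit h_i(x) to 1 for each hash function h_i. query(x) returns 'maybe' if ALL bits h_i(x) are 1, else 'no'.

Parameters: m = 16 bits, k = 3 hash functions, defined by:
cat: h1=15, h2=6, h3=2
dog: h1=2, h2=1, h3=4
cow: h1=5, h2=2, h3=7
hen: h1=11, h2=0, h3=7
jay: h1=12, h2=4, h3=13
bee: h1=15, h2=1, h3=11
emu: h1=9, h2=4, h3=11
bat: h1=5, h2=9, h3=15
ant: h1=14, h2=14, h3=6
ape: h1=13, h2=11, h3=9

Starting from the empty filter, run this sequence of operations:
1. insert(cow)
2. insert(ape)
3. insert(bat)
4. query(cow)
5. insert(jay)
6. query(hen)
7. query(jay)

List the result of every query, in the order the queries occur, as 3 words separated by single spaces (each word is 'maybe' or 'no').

Start: bits=0000000000000000
Op 1: insert cow -> sets bits 2 5 7 -> bits=0010010100000000
Op 2: insert ape -> sets bits 9 11 13 -> bits=0010010101010100
Op 3: insert bat -> sets bits 5 9 15 -> bits=0010010101010101
Op 4: query cow -> checks bit2=1, bit5=1, bit7=1 (all 1) -> maybe
Op 5: insert jay -> sets bits 4 12 13 -> bits=0010110101011101
Op 6: query hen -> checks bit0=0, bit7=1, bit11=1 (has a 0) -> no
Op 7: query jay -> checks bit4=1, bit12=1, bit13=1 (all 1) -> maybe
Query results in order: maybe no maybe

Answer: maybe no maybe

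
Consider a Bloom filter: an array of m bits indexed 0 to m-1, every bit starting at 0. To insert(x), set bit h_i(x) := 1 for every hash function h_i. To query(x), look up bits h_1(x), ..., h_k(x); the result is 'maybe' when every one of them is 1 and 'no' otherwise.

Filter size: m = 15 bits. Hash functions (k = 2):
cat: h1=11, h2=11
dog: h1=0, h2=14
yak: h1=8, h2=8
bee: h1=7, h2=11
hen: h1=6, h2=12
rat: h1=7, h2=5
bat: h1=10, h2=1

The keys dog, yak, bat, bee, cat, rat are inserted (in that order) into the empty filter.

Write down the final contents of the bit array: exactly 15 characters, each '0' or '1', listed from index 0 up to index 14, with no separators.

Answer: 110001011011001

Derivation:
Start: bits=000000000000000
After insert 'dog': sets bits 0 14 -> bits=100000000000001
After insert 'yak': sets bits 8 -> bits=100000001000001
After insert 'bat': sets bits 1 10 -> bits=110000001010001
After insert 'bee': sets bits 7 11 -> bits=110000011011001
After insert 'cat': sets bits 11 -> bits=110000011011001
After insert 'rat': sets bits 5 7 -> bits=110001011011001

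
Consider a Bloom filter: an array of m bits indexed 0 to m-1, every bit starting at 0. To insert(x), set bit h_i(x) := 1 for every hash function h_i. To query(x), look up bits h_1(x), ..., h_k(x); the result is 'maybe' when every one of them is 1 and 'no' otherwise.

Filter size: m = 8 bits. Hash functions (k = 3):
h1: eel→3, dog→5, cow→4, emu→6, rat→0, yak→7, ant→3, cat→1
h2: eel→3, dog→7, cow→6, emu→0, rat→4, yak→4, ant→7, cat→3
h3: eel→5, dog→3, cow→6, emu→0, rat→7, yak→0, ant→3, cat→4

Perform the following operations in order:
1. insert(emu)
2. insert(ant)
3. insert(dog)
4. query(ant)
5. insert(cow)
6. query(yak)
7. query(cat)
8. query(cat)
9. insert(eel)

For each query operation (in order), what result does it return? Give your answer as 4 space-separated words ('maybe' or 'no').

Answer: maybe maybe no no

Derivation:
Start: bits=00000000
Op 1: insert emu -> sets bits 0 6 -> bits=10000010
Op 2: insert ant -> sets bits 3 7 -> bits=10010011
Op 3: insert dog -> sets bits 3 5 7 -> bits=10010111
Op 4: query ant -> checks bit3=1, bit7=1 (all 1) -> maybe
Op 5: insert cow -> sets bits 4 6 -> bits=10011111
Op 6: query yak -> checks bit0=1, bit4=1, bit7=1 (all 1) -> maybe
Op 7: query cat -> checks bit1=0, bit3=1, bit4=1 (has a 0) -> no
Op 8: query cat -> checks bit1=0, bit3=1, bit4=1 (has a 0) -> no
Op 9: insert eel -> sets bits 3 5 -> bits=10011111
Query results in order: maybe maybe no no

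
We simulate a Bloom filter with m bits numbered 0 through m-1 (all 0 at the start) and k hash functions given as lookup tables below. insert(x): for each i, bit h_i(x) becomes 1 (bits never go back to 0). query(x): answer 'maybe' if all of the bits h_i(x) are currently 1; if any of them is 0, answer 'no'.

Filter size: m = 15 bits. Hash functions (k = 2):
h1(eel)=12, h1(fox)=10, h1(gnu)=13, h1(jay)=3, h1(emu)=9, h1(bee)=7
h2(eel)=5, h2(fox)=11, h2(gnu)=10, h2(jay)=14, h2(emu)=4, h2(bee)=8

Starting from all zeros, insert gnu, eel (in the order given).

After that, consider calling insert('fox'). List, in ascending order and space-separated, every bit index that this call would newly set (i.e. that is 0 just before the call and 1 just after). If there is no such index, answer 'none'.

Start: bits=000000000000000
After insert 'gnu': sets bits 10 13 -> bits=000000000010010
After insert 'eel': sets bits 5 12 -> bits=000001000010110
insert 'fox' would touch bits 10 11; currently bit10=1, bit11=0
Bits that are 0 among those (would change 0->1): 11

Answer: 11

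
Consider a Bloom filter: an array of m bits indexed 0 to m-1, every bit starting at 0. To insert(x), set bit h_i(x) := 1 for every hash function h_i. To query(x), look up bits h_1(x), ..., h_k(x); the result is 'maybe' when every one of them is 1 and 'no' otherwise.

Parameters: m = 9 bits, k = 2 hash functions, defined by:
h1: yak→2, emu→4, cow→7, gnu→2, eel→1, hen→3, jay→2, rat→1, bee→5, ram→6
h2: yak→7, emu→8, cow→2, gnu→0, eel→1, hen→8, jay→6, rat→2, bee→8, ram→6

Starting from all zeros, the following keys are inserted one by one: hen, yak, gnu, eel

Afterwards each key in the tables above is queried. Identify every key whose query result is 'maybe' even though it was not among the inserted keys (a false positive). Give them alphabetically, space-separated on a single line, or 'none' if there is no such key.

Answer: cow rat

Derivation:
Start: bits=000000000
After insert 'hen': sets bits 3 8 -> bits=000100001
After insert 'yak': sets bits 2 7 -> bits=001100011
After insert 'gnu': sets bits 0 2 -> bits=101100011
After insert 'eel': sets bits 1 -> bits=111100011
Not inserted: bee cow emu jay ram rat — query each against bits=111100011:
query bee: checks bit5=0, bit8=1 (has a 0) -> no => not a false positive
query cow: checks bit2=1, bit7=1 (all 1) -> maybe => FALSE POSITIVE
query emu: checks bit4=0, bit8=1 (has a 0) -> no => not a false positive
query jay: checks bit2=1, bit6=0 (has a 0) -> no => not a false positive
query ram: checks bit6=0 (has a 0) -> no => not a false positive
query rat: checks bit1=1, bit2=1 (all 1) -> maybe => FALSE POSITIVE
False positives (alphabetical): cow rat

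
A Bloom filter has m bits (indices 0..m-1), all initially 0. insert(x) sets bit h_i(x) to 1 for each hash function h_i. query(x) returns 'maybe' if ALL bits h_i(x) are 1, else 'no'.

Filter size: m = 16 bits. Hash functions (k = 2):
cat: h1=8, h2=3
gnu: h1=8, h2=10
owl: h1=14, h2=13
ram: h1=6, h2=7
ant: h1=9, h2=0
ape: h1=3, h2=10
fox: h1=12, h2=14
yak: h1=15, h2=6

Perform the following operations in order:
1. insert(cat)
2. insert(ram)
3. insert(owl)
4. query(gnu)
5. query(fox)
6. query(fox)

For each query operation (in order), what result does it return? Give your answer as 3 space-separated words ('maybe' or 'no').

Start: bits=0000000000000000
Op 1: insert cat -> sets bits 3 8 -> bits=0001000010000000
Op 2: insert ram -> sets bits 6 7 -> bits=0001001110000000
Op 3: insert owl -> sets bits 13 14 -> bits=0001001110000110
Op 4: query gnu -> checks bit8=1, bit10=0 (has a 0) -> no
Op 5: query fox -> checks bit12=0, bit14=1 (has a 0) -> no
Op 6: query fox -> checks bit12=0, bit14=1 (has a 0) -> no
Query results in order: no no no

Answer: no no no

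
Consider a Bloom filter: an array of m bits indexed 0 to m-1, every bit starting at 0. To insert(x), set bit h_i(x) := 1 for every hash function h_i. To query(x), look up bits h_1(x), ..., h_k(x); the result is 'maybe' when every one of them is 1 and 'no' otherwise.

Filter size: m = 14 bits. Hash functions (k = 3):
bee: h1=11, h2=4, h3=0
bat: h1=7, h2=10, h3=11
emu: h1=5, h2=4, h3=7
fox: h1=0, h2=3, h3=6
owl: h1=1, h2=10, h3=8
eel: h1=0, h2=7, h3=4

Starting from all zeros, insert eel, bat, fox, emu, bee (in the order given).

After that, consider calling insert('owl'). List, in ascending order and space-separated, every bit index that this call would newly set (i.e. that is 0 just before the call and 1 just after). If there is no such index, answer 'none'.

Answer: 1 8

Derivation:
Start: bits=00000000000000
After insert 'eel': sets bits 0 4 7 -> bits=10001001000000
After insert 'bat': sets bits 7 10 11 -> bits=10001001001100
After insert 'fox': sets bits 0 3 6 -> bits=10011011001100
After insert 'emu': sets bits 4 5 7 -> bits=10011111001100
After insert 'bee': sets bits 0 4 11 -> bits=10011111001100
insert 'owl' would touch bits 1 8 10; currently bit1=0, bit8=0, bit10=1
Bits that are 0 among those (would change 0->1): 1 8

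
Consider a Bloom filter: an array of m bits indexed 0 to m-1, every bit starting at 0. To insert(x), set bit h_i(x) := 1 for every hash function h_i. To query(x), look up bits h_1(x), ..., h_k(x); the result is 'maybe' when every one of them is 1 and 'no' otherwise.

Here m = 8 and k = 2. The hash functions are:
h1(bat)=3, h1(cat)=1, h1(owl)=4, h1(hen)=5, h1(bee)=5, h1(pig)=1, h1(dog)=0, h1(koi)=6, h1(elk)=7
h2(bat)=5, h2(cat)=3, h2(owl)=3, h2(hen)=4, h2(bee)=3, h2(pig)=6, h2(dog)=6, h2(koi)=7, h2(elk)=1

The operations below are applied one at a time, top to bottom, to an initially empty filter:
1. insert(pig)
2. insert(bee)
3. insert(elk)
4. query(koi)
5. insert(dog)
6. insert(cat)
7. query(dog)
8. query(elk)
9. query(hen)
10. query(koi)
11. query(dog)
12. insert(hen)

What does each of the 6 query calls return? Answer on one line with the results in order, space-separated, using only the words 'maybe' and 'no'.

Start: bits=00000000
Op 1: insert pig -> sets bits 1 6 -> bits=01000010
Op 2: insert bee -> sets bits 3 5 -> bits=01010110
Op 3: insert elk -> sets bits 1 7 -> bits=01010111
Op 4: query koi -> checks bit6=1, bit7=1 (all 1) -> maybe
Op 5: insert dog -> sets bits 0 6 -> bits=11010111
Op 6: insert cat -> sets bits 1 3 -> bits=11010111
Op 7: query dog -> checks bit0=1, bit6=1 (all 1) -> maybe
Op 8: query elk -> checks bit1=1, bit7=1 (all 1) -> maybe
Op 9: query hen -> checks bit4=0, bit5=1 (has a 0) -> no
Op 10: query koi -> checks bit6=1, bit7=1 (all 1) -> maybe
Op 11: query dog -> checks bit0=1, bit6=1 (all 1) -> maybe
Op 12: insert hen -> sets bits 4 5 -> bits=11011111
Query results in order: maybe maybe maybe no maybe maybe

Answer: maybe maybe maybe no maybe maybe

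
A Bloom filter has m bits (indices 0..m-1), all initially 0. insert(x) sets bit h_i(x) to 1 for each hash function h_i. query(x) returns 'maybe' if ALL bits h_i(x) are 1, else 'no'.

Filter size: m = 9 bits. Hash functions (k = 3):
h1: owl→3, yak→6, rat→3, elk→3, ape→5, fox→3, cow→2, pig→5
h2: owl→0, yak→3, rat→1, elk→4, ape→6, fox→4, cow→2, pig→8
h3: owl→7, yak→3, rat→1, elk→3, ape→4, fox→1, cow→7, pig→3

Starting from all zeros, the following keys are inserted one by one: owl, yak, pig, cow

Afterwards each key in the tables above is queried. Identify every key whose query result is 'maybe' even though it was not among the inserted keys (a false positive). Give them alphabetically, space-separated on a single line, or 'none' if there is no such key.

Answer: none

Derivation:
Start: bits=000000000
After insert 'owl': sets bits 0 3 7 -> bits=100100010
After insert 'yak': sets bits 3 6 -> bits=100100110
After insert 'pig': sets bits 3 5 8 -> bits=100101111
After insert 'cow': sets bits 2 7 -> bits=101101111
Not inserted: ape elk fox rat — query each against bits=101101111:
query ape: checks bit4=0, bit5=1, bit6=1 (has a 0) -> no => not a false positive
query elk: checks bit3=1, bit4=0 (has a 0) -> no => not a false positive
query fox: checks bit1=0, bit3=1, bit4=0 (has a 0) -> no => not a false positive
query rat: checks bit1=0, bit3=1 (has a 0) -> no => not a false positive
False positives (alphabetical): none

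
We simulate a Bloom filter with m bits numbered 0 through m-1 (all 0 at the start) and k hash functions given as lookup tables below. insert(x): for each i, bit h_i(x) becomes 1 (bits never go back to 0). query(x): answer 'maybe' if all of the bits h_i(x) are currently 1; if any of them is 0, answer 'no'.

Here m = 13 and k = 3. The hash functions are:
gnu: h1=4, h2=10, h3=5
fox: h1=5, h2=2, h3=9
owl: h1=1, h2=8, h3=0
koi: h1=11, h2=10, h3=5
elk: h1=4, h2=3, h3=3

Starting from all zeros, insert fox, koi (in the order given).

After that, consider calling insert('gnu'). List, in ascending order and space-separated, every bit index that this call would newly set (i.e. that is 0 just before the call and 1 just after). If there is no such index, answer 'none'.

Start: bits=0000000000000
After insert 'fox': sets bits 2 5 9 -> bits=0010010001000
After insert 'koi': sets bits 5 10 11 -> bits=0010010001110
insert 'gnu' would touch bits 4 5 10; currently bit4=0, bit5=1, bit10=1
Bits that are 0 among those (would change 0->1): 4

Answer: 4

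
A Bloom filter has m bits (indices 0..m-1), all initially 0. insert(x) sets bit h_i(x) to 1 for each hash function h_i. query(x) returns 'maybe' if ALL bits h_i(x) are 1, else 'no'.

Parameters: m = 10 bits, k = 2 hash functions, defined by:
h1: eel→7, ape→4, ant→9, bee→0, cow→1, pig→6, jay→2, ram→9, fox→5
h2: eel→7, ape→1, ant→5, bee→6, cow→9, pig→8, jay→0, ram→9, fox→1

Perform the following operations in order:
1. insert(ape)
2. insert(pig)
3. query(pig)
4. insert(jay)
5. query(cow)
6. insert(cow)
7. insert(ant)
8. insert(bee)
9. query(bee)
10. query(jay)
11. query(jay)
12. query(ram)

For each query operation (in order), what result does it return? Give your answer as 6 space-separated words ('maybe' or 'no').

Answer: maybe no maybe maybe maybe maybe

Derivation:
Start: bits=0000000000
Op 1: insert ape -> sets bits 1 4 -> bits=0100100000
Op 2: insert pig -> sets bits 6 8 -> bits=0100101010
Op 3: query pig -> checks bit6=1, bit8=1 (all 1) -> maybe
Op 4: insert jay -> sets bits 0 2 -> bits=1110101010
Op 5: query cow -> checks bit1=1, bit9=0 (has a 0) -> no
Op 6: insert cow -> sets bits 1 9 -> bits=1110101011
Op 7: insert ant -> sets bits 5 9 -> bits=1110111011
Op 8: insert bee -> sets bits 0 6 -> bits=1110111011
Op 9: query bee -> checks bit0=1, bit6=1 (all 1) -> maybe
Op 10: query jay -> checks bit0=1, bit2=1 (all 1) -> maybe
Op 11: query jay -> checks bit0=1, bit2=1 (all 1) -> maybe
Op 12: query ram -> checks bit9=1 (all 1) -> maybe
Query results in order: maybe no maybe maybe maybe maybe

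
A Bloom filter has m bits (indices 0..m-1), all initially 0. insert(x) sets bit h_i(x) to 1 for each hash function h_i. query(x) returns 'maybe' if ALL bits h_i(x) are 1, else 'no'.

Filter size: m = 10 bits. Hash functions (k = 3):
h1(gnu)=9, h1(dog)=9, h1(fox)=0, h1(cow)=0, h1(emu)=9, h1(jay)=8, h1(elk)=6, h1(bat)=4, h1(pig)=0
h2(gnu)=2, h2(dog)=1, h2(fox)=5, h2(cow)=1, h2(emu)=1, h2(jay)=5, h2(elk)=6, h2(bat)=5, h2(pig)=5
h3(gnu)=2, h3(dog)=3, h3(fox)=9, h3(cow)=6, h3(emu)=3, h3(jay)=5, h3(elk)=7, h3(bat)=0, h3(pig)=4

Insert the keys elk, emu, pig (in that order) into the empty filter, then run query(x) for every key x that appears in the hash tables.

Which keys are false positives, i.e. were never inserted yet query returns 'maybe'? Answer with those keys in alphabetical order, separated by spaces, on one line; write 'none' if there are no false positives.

Start: bits=0000000000
After insert 'elk': sets bits 6 7 -> bits=0000001100
After insert 'emu': sets bits 1 3 9 -> bits=0101001101
After insert 'pig': sets bits 0 4 5 -> bits=1101111101
Not inserted: bat cow dog fox gnu jay — query each against bits=1101111101:
query bat: checks bit0=1, bit4=1, bit5=1 (all 1) -> maybe => FALSE POSITIVE
query cow: checks bit0=1, bit1=1, bit6=1 (all 1) -> maybe => FALSE POSITIVE
query dog: checks bit1=1, bit3=1, bit9=1 (all 1) -> maybe => FALSE POSITIVE
query fox: checks bit0=1, bit5=1, bit9=1 (all 1) -> maybe => FALSE POSITIVE
query gnu: checks bit2=0, bit9=1 (has a 0) -> no => not a false positive
query jay: checks bit5=1, bit8=0 (has a 0) -> no => not a false positive
False positives (alphabetical): bat cow dog fox

Answer: bat cow dog fox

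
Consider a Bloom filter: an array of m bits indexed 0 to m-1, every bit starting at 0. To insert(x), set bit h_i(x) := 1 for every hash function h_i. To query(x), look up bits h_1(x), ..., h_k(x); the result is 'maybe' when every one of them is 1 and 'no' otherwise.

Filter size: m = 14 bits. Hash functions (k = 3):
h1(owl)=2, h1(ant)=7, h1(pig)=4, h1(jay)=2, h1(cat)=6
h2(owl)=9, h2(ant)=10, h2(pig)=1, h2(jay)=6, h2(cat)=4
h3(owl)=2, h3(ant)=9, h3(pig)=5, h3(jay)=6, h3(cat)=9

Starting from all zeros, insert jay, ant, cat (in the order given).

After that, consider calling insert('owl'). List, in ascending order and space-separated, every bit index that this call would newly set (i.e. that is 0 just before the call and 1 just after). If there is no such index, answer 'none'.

Answer: none

Derivation:
Start: bits=00000000000000
After insert 'jay': sets bits 2 6 -> bits=00100010000000
After insert 'ant': sets bits 7 9 10 -> bits=00100011011000
After insert 'cat': sets bits 4 6 9 -> bits=00101011011000
insert 'owl' would touch bits 2 9; currently bit2=1, bit9=1
Bits that are 0 among those (would change 0->1): none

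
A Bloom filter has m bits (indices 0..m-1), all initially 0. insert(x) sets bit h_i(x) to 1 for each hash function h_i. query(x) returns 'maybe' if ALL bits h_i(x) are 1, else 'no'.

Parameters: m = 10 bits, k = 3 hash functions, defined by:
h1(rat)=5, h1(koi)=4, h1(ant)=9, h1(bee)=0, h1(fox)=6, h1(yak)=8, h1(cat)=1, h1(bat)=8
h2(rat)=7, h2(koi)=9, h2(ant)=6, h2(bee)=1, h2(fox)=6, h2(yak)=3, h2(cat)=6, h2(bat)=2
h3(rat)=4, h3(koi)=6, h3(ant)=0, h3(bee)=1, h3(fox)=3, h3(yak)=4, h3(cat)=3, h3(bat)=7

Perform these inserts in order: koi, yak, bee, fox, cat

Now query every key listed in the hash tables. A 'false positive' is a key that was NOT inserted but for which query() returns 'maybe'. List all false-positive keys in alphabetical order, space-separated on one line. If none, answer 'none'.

Start: bits=0000000000
After insert 'koi': sets bits 4 6 9 -> bits=0000101001
After insert 'yak': sets bits 3 4 8 -> bits=0001101011
After insert 'bee': sets bits 0 1 -> bits=1101101011
After insert 'fox': sets bits 3 6 -> bits=1101101011
After insert 'cat': sets bits 1 3 6 -> bits=1101101011
Not inserted: ant bat rat — query each against bits=1101101011:
query ant: checks bit0=1, bit6=1, bit9=1 (all 1) -> maybe => FALSE POSITIVE
query bat: checks bit2=0, bit7=0, bit8=1 (has a 0) -> no => not a false positive
query rat: checks bit4=1, bit5=0, bit7=0 (has a 0) -> no => not a false positive
False positives (alphabetical): ant

Answer: ant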